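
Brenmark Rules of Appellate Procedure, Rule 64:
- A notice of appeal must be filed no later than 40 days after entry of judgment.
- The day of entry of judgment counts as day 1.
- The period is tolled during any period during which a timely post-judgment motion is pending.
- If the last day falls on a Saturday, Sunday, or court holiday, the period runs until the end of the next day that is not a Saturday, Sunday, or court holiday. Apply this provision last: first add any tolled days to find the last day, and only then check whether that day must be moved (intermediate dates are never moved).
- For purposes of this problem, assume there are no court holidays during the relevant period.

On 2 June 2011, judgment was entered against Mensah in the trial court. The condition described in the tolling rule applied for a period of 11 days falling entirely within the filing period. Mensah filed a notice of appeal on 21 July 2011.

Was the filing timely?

Counting 2 June 2011 as day 1, day 40 is July 11, 2011.
Tolling adds 11 days: July 11, 2011 + 11 days = July 22, 2011.
July 22, 2011 is a Friday and not a court holiday, so no extension applies.
The deadline is July 22, 2011; the filing on July 21, 2011 is on or before that date.

Yes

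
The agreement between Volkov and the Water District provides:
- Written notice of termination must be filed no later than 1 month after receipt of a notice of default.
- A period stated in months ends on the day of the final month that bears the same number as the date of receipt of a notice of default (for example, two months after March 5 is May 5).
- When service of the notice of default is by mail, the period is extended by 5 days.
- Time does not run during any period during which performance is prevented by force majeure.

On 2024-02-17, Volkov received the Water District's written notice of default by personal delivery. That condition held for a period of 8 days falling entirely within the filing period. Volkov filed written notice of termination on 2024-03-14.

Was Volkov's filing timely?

Yes

1 month after 2024-02-17 is March 17, 2024.
Service was not by mail, so no mail extension applies.
Tolling adds 8 days: March 17, 2024 + 8 days = March 25, 2024.
The deadline is March 25, 2024; the filing on March 14, 2024 is on or before that date.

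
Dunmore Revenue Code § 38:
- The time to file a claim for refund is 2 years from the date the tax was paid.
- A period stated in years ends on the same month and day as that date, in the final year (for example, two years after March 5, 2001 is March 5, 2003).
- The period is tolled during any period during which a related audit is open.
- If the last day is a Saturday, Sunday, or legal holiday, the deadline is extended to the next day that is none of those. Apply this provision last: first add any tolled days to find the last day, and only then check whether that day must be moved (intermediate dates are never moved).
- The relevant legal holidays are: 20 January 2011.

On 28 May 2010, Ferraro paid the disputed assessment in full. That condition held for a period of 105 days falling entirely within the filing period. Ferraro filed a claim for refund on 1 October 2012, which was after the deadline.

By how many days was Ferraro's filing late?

21 days

2 years after 28 May 2010 is May 28, 2012.
Tolling adds 105 days: May 28, 2012 + 105 days = September 10, 2012.
September 10, 2012 is a Monday and not a legal holiday, so no extension applies.
The deadline is September 10, 2012; from September 10, 2012 to October 1, 2012 is 21 days.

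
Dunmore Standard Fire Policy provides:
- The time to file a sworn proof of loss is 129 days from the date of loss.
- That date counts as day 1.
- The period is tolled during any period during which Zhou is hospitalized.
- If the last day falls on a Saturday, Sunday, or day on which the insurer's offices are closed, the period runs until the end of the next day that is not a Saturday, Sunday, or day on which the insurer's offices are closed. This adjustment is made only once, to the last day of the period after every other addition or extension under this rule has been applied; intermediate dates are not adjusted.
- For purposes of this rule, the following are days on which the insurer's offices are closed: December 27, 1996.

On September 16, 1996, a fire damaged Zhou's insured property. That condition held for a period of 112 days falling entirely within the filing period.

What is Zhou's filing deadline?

May 14, 1997

Counting September 16, 1996 as day 1, day 129 is January 22, 1997.
Tolling adds 112 days: January 22, 1997 + 112 days = May 14, 1997.
May 14, 1997 is a Wednesday and not a day on which the insurer's offices are closed, so no extension applies.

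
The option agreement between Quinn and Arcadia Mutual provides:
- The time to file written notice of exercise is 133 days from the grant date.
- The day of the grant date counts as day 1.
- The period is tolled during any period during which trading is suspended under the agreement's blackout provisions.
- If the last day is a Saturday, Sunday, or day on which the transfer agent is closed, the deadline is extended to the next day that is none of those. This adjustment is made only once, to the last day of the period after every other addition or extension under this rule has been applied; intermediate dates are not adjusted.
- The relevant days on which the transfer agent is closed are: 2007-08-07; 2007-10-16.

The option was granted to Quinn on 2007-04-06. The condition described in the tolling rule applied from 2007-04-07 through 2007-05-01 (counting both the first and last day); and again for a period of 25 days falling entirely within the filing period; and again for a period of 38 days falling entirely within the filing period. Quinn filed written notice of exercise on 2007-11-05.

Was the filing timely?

Yes

Counting 2007-04-06 as day 1, day 133 is August 16, 2007.
From April 7, 2007 through May 1, 2007 inclusive is 25 days; tolling adds 25 days: August 16, 2007 + 25 days = September 10, 2007.
Tolling adds 25 days: September 10, 2007 + 25 days = October 5, 2007.
Tolling adds 38 days: October 5, 2007 + 38 days = November 12, 2007.
November 12, 2007 is a Monday and not a day on which the transfer agent is closed, so no extension applies.
The deadline is November 12, 2007; the filing on November 5, 2007 is on or before that date.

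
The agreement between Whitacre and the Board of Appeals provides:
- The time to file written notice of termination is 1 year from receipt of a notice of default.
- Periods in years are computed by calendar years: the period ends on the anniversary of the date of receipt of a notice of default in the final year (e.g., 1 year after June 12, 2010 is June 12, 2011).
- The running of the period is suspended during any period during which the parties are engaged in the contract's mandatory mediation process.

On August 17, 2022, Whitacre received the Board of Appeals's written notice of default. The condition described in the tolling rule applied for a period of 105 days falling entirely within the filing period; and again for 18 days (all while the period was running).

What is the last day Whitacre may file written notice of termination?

December 18, 2023

1 year after August 17, 2022 is August 17, 2023.
Tolling adds 105 days: August 17, 2023 + 105 days = November 30, 2023.
Tolling adds 18 days: November 30, 2023 + 18 days = December 18, 2023.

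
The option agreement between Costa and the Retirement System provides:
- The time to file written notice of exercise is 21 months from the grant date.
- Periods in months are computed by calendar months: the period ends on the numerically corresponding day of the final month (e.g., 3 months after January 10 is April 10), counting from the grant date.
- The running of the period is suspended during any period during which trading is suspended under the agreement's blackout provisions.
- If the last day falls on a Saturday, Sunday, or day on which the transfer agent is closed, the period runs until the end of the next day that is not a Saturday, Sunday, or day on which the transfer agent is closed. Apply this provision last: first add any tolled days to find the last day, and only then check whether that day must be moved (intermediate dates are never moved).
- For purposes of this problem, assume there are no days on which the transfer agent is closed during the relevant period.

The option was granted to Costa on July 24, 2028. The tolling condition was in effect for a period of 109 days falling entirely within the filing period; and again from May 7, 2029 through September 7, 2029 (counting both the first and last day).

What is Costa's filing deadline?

21 months after July 24, 2028 is April 24, 2030.
Tolling adds 109 days: April 24, 2030 + 109 days = August 11, 2030.
From May 7, 2029 through September 7, 2029 inclusive is 124 days; tolling adds 124 days: August 11, 2030 + 124 days = December 13, 2030.
December 13, 2030 is a Friday and not a day on which the transfer agent is closed, so no extension applies.

December 13, 2030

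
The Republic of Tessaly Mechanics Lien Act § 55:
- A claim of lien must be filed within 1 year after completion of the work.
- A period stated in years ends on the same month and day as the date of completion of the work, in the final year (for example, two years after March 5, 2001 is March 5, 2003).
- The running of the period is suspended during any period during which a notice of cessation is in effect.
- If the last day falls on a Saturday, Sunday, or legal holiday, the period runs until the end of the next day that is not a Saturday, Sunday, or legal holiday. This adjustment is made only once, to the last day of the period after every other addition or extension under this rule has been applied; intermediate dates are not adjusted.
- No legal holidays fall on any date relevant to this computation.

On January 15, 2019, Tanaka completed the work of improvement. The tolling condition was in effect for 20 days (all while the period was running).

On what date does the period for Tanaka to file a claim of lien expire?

February 4, 2020

1 year after January 15, 2019 is January 15, 2020.
Tolling adds 20 days: January 15, 2020 + 20 days = February 4, 2020.
February 4, 2020 is a Tuesday and not a legal holiday, so no extension applies.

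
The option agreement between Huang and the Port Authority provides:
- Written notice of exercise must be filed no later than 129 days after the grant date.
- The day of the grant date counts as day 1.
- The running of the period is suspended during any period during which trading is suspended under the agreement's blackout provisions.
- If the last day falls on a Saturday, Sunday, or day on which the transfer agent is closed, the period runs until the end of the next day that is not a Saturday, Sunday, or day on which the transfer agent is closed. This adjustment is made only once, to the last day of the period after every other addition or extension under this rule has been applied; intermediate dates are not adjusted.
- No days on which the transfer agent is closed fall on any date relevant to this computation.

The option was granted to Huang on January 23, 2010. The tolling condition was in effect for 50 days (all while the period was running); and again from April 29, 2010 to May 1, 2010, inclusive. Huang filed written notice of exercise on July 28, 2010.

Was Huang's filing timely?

No

Counting January 23, 2010 as day 1, day 129 is May 31, 2010.
Tolling adds 50 days: May 31, 2010 + 50 days = July 20, 2010.
From April 29, 2010 through May 1, 2010 inclusive is 3 days; tolling adds 3 days: July 20, 2010 + 3 days = July 23, 2010.
July 23, 2010 is a Friday and not a day on which the transfer agent is closed, so no extension applies.
The deadline is July 23, 2010; the filing on July 28, 2010 is after that date.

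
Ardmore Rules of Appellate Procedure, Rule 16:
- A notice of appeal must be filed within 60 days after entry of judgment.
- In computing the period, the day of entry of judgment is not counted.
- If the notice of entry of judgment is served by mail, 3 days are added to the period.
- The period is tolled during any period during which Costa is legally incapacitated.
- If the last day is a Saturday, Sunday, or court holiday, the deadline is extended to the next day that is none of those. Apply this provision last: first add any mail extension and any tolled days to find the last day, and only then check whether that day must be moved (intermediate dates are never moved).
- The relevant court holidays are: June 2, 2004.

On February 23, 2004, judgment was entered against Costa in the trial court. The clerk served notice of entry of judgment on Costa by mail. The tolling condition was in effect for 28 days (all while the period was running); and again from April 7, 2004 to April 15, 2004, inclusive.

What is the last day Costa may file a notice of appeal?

60 days after February 23, 2004 is April 23, 2004.
Service was by mail, adding 3 days: April 23, 2004 + 3 days = April 26, 2004.
Tolling adds 28 days: April 26, 2004 + 28 days = May 24, 2004.
From April 7, 2004 through April 15, 2004 inclusive is 9 days; tolling adds 9 days: May 24, 2004 + 9 days = June 2, 2004.
June 2, 2004 is a listed holiday. The next qualifying day is June 3, 2004.

June 3, 2004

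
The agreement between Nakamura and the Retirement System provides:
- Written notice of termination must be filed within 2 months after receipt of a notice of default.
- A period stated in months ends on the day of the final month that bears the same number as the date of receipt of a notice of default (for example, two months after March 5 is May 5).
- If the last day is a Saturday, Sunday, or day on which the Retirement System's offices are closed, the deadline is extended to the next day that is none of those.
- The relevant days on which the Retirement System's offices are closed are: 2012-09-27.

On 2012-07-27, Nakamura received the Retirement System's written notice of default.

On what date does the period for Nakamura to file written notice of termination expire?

September 28, 2012

2 months after 2012-07-27 is September 27, 2012.
September 27, 2012 is a listed holiday. The next qualifying day is September 28, 2012.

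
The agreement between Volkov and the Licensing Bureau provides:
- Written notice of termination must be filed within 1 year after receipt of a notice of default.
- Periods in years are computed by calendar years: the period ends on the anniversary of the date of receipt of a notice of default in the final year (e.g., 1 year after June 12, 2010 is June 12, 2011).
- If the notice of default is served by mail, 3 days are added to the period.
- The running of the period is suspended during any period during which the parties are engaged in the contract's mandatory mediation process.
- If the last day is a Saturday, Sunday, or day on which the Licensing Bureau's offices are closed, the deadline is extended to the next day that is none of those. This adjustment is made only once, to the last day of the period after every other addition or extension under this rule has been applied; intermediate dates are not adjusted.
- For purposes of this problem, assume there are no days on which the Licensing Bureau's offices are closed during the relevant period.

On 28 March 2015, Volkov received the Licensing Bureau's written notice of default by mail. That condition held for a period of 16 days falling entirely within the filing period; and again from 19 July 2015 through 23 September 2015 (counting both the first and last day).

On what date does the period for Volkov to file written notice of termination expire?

1 year after 28 March 2015 is March 28, 2016.
Service was by mail, adding 3 days: March 28, 2016 + 3 days = March 31, 2016.
Tolling adds 16 days: March 31, 2016 + 16 days = April 16, 2016.
From July 19, 2015 through September 23, 2015 inclusive is 67 days; tolling adds 67 days: April 16, 2016 + 67 days = June 22, 2016.
June 22, 2016 is a Wednesday and not a day on which the Licensing Bureau's offices are closed, so no extension applies.

June 22, 2016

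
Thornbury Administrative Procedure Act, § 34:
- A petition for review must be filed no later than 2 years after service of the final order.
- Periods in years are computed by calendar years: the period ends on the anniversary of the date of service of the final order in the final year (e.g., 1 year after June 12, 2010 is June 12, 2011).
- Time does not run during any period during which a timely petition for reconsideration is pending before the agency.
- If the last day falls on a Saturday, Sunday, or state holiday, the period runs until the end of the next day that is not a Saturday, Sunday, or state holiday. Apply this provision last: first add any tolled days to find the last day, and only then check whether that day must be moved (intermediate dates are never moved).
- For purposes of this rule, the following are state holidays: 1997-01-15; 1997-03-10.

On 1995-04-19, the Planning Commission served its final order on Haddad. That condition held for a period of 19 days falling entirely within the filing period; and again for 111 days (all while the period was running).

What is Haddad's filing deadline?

2 years after 1995-04-19 is April 19, 1997.
Tolling adds 19 days: April 19, 1997 + 19 days = May 8, 1997.
Tolling adds 111 days: May 8, 1997 + 111 days = August 27, 1997.
August 27, 1997 is a Wednesday and not a state holiday, so no extension applies.

August 27, 1997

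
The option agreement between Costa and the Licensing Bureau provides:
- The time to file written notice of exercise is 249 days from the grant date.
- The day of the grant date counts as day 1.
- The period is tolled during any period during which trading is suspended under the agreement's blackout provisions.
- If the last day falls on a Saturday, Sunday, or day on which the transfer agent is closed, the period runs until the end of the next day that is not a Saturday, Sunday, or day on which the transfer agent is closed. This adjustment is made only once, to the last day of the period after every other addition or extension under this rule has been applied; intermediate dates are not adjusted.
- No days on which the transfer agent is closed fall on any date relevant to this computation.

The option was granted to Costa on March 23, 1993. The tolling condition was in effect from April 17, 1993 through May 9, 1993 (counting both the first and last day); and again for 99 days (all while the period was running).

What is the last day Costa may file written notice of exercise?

Counting March 23, 1993 as day 1, day 249 is November 26, 1993.
From April 17, 1993 through May 9, 1993 inclusive is 23 days; tolling adds 23 days: November 26, 1993 + 23 days = December 19, 1993.
Tolling adds 99 days: December 19, 1993 + 99 days = March 28, 1994.
March 28, 1994 is a Monday and not a day on which the transfer agent is closed, so no extension applies.

March 28, 1994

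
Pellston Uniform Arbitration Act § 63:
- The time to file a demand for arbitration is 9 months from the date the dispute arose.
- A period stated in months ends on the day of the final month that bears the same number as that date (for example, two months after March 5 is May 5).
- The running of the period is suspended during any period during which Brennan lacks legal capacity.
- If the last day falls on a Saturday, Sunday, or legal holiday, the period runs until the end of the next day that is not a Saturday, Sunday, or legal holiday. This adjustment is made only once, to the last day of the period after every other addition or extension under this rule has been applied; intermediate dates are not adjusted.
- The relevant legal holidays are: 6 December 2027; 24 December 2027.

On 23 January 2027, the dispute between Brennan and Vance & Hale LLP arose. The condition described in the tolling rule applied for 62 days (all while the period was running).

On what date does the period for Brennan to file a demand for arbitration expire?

December 27, 2027

9 months after 23 January 2027 is October 23, 2027.
Tolling adds 62 days: October 23, 2027 + 62 days = December 24, 2027.
December 24, 2027 is a listed holiday; December 25, 2027 is Saturday; December 26, 2027 is Sunday. The next qualifying day is December 27, 2027.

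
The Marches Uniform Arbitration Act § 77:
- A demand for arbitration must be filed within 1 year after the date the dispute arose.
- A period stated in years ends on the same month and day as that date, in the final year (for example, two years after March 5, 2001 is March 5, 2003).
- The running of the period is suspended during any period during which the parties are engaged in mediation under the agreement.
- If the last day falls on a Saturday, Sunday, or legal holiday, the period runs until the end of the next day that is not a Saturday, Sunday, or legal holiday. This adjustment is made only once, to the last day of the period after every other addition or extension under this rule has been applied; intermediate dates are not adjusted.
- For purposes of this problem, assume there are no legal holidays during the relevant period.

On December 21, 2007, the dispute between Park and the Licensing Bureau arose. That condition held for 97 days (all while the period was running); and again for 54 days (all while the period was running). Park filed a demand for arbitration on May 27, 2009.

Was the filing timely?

1 year after December 21, 2007 is December 21, 2008.
Tolling adds 97 days: December 21, 2008 + 97 days = March 28, 2009.
Tolling adds 54 days: March 28, 2009 + 54 days = May 21, 2009.
May 21, 2009 is a Thursday and not a legal holiday, so no extension applies.
The deadline is May 21, 2009; the filing on May 27, 2009 is after that date.

No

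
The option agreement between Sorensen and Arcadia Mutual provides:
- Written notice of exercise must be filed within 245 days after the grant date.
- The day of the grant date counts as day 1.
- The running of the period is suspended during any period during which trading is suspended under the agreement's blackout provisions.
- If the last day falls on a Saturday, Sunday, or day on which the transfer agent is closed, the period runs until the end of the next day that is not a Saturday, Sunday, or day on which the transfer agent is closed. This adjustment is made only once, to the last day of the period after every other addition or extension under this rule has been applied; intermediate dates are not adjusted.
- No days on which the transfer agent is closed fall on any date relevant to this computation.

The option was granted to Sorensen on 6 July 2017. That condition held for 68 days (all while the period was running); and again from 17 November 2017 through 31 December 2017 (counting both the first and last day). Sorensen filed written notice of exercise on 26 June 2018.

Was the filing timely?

Counting 6 July 2017 as day 1, day 245 is March 7, 2018.
Tolling adds 68 days: March 7, 2018 + 68 days = May 14, 2018.
From November 17, 2017 through December 31, 2017 inclusive is 45 days; tolling adds 45 days: May 14, 2018 + 45 days = June 28, 2018.
June 28, 2018 is a Thursday and not a day on which the transfer agent is closed, so no extension applies.
The deadline is June 28, 2018; the filing on June 26, 2018 is on or before that date.

Yes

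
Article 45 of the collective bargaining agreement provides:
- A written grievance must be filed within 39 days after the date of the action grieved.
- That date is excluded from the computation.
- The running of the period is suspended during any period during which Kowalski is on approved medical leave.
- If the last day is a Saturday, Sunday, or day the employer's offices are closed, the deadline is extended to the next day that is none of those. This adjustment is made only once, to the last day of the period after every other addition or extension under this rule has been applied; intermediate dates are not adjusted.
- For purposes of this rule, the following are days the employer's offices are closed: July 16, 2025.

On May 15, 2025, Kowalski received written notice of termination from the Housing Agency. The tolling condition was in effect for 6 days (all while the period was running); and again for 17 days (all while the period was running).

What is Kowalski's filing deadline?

39 days after May 15, 2025 is June 23, 2025.
Tolling adds 6 days: June 23, 2025 + 6 days = June 29, 2025.
Tolling adds 17 days: June 29, 2025 + 17 days = July 16, 2025.
July 16, 2025 is a listed holiday. The next qualifying day is July 17, 2025.

July 17, 2025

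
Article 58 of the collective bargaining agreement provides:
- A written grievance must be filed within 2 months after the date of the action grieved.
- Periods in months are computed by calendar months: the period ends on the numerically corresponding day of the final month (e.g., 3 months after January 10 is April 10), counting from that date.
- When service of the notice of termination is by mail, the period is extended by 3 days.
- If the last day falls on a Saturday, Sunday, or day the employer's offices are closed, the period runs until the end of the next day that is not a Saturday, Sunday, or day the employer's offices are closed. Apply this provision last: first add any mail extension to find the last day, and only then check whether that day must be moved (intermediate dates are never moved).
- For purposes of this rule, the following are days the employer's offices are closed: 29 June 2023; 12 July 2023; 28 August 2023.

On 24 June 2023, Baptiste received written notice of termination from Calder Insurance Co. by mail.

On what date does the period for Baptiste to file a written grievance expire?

August 29, 2023

2 months after 24 June 2023 is August 24, 2023.
Service was by mail, adding 3 days: August 24, 2023 + 3 days = August 27, 2023.
August 27, 2023 is Sunday; August 28, 2023 is a listed holiday. The next qualifying day is August 29, 2023.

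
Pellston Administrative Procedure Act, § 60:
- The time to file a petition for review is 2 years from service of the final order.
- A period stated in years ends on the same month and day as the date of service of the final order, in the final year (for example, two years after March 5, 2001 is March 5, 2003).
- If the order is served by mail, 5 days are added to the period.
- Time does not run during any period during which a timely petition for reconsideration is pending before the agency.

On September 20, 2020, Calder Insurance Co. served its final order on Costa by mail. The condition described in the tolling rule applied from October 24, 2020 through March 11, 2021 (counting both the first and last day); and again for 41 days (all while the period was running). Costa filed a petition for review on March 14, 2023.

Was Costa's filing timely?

2 years after September 20, 2020 is September 20, 2022.
Service was by mail, adding 5 days: September 20, 2022 + 5 days = September 25, 2022.
From October 24, 2020 through March 11, 2021 inclusive is 139 days; tolling adds 139 days: September 25, 2022 + 139 days = February 11, 2023.
Tolling adds 41 days: February 11, 2023 + 41 days = March 24, 2023.
The deadline is March 24, 2023; the filing on March 14, 2023 is on or before that date.

Yes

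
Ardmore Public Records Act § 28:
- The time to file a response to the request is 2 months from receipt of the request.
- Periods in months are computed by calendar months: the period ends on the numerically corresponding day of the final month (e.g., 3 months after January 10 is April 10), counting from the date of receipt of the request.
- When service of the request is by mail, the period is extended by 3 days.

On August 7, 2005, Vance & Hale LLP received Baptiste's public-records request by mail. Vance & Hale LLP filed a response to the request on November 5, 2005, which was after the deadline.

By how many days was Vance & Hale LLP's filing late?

26 days

2 months after August 7, 2005 is October 7, 2005.
Service was by mail, adding 3 days: October 7, 2005 + 3 days = October 10, 2005.
The deadline is October 10, 2005; from October 10, 2005 to November 5, 2005 is 26 days.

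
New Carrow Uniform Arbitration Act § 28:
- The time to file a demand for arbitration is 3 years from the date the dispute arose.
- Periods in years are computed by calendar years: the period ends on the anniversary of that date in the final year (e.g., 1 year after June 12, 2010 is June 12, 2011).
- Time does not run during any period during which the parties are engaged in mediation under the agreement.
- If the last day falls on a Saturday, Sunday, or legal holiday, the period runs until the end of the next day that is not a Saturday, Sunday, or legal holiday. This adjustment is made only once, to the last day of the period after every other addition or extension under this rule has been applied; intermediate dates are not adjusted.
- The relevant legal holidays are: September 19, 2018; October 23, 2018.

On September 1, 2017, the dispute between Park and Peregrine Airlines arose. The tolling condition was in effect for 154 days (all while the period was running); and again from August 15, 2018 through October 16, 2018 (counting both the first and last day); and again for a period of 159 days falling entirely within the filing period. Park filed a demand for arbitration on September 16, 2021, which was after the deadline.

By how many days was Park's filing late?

3 days

3 years after September 1, 2017 is September 1, 2020.
Tolling adds 154 days: September 1, 2020 + 154 days = February 2, 2021.
From August 15, 2018 through October 16, 2018 inclusive is 63 days; tolling adds 63 days: February 2, 2021 + 63 days = April 6, 2021.
Tolling adds 159 days: April 6, 2021 + 159 days = September 12, 2021.
September 12, 2021 is Sunday. The next qualifying day is September 13, 2021.
The deadline is September 13, 2021; from September 13, 2021 to September 16, 2021 is 3 days.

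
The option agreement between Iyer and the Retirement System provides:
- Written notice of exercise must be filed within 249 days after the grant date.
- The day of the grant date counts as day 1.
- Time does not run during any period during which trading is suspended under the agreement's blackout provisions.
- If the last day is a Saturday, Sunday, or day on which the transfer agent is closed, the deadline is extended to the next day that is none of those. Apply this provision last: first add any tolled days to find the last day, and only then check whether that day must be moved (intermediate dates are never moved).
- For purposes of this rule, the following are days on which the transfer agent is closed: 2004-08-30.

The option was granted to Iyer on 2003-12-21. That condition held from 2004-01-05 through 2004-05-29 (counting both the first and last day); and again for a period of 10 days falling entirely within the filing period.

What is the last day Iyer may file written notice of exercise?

Counting 2003-12-21 as day 1, day 249 is August 25, 2004.
From January 5, 2004 through May 29, 2004 inclusive is 146 days; tolling adds 146 days: August 25, 2004 + 146 days = January 18, 2005.
Tolling adds 10 days: January 18, 2005 + 10 days = January 28, 2005.
January 28, 2005 is a Friday and not a day on which the transfer agent is closed, so no extension applies.

January 28, 2005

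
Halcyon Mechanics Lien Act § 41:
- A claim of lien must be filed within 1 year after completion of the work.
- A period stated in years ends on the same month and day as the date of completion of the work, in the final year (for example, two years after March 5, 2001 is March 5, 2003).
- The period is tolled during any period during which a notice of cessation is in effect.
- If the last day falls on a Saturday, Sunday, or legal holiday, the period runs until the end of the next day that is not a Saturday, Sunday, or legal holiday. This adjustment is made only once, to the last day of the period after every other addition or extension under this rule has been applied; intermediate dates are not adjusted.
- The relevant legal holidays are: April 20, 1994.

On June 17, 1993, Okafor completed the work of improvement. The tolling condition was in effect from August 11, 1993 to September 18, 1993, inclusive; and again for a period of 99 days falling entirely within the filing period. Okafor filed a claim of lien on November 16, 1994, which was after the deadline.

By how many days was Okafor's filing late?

14 days

1 year after June 17, 1993 is June 17, 1994.
From August 11, 1993 through September 18, 1993 inclusive is 39 days; tolling adds 39 days: June 17, 1994 + 39 days = July 26, 1994.
Tolling adds 99 days: July 26, 1994 + 99 days = November 2, 1994.
November 2, 1994 is a Wednesday and not a legal holiday, so no extension applies.
The deadline is November 2, 1994; from November 2, 1994 to November 16, 1994 is 14 days.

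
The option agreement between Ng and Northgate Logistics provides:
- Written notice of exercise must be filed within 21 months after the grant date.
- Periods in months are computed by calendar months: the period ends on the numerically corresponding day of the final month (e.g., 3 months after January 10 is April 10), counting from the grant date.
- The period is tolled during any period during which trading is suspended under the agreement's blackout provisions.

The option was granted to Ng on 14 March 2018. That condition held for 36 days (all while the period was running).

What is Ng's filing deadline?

21 months after 14 March 2018 is December 14, 2019.
Tolling adds 36 days: December 14, 2019 + 36 days = January 19, 2020.

January 19, 2020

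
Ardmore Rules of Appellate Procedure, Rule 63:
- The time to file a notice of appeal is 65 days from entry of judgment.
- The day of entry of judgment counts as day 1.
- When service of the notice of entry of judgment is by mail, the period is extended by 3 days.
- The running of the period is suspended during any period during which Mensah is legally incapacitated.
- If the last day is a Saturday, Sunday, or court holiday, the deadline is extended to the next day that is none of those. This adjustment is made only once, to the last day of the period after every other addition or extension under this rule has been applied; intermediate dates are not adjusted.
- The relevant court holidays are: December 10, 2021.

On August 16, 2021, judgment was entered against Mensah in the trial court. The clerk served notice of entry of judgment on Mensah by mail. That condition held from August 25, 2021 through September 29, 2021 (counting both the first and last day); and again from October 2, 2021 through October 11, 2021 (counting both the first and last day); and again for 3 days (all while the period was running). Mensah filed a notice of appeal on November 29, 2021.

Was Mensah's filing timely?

Yes

Counting August 16, 2021 as day 1, day 65 is October 19, 2021.
Service was by mail, adding 3 days: October 19, 2021 + 3 days = October 22, 2021.
From August 25, 2021 through September 29, 2021 inclusive is 36 days; tolling adds 36 days: October 22, 2021 + 36 days = November 27, 2021.
From October 2, 2021 through October 11, 2021 inclusive is 10 days; tolling adds 10 days: November 27, 2021 + 10 days = December 7, 2021.
Tolling adds 3 days: December 7, 2021 + 3 days = December 10, 2021.
December 10, 2021 is a listed holiday; December 11, 2021 is Saturday; December 12, 2021 is Sunday. The next qualifying day is December 13, 2021.
The deadline is December 13, 2021; the filing on November 29, 2021 is on or before that date.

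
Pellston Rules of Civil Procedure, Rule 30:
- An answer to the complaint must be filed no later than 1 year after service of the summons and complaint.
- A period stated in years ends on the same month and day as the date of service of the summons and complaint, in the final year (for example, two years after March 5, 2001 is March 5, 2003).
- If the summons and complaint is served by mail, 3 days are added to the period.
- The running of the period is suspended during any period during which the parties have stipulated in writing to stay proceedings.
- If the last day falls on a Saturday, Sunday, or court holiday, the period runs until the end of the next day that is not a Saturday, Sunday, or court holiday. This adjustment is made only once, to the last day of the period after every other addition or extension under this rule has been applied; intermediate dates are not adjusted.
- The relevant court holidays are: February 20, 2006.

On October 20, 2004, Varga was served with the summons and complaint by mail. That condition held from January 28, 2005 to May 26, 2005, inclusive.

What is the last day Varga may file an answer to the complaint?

1 year after October 20, 2004 is October 20, 2005.
Service was by mail, adding 3 days: October 20, 2005 + 3 days = October 23, 2005.
From January 28, 2005 through May 26, 2005 inclusive is 119 days; tolling adds 119 days: October 23, 2005 + 119 days = February 19, 2006.
February 19, 2006 is Sunday; February 20, 2006 is a listed holiday. The next qualifying day is February 21, 2006.

February 21, 2006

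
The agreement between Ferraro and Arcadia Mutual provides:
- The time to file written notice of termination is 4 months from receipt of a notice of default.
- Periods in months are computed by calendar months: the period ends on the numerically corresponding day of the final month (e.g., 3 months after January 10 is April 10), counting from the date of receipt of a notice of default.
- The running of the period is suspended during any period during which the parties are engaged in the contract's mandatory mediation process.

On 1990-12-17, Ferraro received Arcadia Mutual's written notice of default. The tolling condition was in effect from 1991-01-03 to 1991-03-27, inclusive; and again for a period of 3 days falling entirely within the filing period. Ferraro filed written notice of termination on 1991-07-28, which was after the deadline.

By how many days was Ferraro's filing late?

4 months after 1990-12-17 is April 17, 1991.
From January 3, 1991 through March 27, 1991 inclusive is 84 days; tolling adds 84 days: April 17, 1991 + 84 days = July 10, 1991.
Tolling adds 3 days: July 10, 1991 + 3 days = July 13, 1991.
The deadline is July 13, 1991; from July 13, 1991 to July 28, 1991 is 15 days.

15 days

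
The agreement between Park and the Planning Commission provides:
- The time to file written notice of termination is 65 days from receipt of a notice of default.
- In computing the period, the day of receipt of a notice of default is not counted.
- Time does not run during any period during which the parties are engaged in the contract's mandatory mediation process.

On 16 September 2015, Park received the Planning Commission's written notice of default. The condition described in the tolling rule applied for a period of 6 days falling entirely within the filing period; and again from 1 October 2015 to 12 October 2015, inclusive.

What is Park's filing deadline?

December 8, 2015

65 days after 16 September 2015 is November 20, 2015.
Tolling adds 6 days: November 20, 2015 + 6 days = November 26, 2015.
From October 1, 2015 through October 12, 2015 inclusive is 12 days; tolling adds 12 days: November 26, 2015 + 12 days = December 8, 2015.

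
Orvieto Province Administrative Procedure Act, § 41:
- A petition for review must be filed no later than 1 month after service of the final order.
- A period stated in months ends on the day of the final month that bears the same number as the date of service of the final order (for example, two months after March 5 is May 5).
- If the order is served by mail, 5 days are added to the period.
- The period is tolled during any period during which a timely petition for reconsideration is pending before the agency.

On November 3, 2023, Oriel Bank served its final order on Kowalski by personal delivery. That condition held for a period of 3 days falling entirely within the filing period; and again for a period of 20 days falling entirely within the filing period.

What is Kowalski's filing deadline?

1 month after November 3, 2023 is December 3, 2023.
Service was not by mail, so no mail extension applies.
Tolling adds 3 days: December 3, 2023 + 3 days = December 6, 2023.
Tolling adds 20 days: December 6, 2023 + 20 days = December 26, 2023.

December 26, 2023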